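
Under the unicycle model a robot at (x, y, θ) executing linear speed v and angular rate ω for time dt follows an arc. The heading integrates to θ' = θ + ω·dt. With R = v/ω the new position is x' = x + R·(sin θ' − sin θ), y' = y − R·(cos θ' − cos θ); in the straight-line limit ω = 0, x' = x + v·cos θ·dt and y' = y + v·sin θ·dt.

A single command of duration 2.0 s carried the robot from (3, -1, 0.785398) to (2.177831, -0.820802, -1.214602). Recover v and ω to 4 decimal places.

v = -0.5000, ω = -1.0000

Δθ = -1.214602 − 0.785398 = -2.000000
ω = Δθ/dt = -2.000000/2.0 = -1.0000
R = Δx/(sin θ' − sin θ) = 0.5000
v = R·ω = 0.5000·-1.0000 = -0.5000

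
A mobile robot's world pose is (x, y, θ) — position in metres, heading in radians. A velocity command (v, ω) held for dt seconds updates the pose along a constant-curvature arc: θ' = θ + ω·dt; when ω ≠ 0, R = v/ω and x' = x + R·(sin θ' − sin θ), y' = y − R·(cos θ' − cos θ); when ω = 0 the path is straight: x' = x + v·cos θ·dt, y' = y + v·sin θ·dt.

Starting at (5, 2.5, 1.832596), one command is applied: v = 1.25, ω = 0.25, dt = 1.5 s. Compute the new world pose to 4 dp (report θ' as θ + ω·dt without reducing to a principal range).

θ' = 1.8326 + 0.25·1.5 = 2.2076
R = v/ω = 1.25/0.25 = 5.0000
x' = 5 + 5.0000·(sin 2.2076 − sin 1.8326) = 4.1904
y' = 2.5 − 5.0000·(cos 2.2076 − cos 1.8326) = 4.1790

(4.1904, 4.1790, 2.2076)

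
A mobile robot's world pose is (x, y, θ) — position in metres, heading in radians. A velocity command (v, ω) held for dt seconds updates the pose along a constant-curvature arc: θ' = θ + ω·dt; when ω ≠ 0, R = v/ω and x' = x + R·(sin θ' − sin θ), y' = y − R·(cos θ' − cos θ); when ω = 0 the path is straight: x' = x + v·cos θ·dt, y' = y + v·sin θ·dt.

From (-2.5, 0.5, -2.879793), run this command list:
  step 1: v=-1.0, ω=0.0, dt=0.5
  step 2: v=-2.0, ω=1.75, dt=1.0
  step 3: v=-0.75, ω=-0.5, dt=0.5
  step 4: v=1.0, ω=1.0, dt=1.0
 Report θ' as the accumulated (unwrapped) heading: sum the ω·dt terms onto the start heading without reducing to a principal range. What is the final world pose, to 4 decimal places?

(-0.7845, 1.8378, -0.3798)

step 1: θ'=-2.8798 (straight) → pose (-2.0170, 0.6294, -2.8798)
step 2: θ'=-1.1298 (R=-1.1429) → pose (-1.2793, 2.2211, -1.1298)
step 3: θ'=-1.3798 (R=1.5000) → pose (-1.3956, 2.5767, -1.3798)
step 4: θ'=-0.3798 (R=1.0000) → pose (-0.7845, 1.8378, -0.3798)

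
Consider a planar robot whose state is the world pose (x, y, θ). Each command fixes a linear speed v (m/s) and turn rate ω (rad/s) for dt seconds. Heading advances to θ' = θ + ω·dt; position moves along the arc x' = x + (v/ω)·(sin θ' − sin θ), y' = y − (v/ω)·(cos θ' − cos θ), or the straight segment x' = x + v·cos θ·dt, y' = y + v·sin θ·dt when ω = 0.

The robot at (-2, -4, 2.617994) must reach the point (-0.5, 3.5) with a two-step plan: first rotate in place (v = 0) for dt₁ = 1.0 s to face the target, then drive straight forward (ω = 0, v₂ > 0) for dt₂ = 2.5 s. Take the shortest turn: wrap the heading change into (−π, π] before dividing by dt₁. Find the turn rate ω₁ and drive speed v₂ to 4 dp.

ω₁ = -1.2446, v₂ = 3.0594

heading to target = atan2(3.5−-4, -0.5−-2) = 1.3734
Δθ = wrap(1.3734 − 2.6180) = -1.2446; ω₁ = Δθ/dt₁ = -1.2446
distance = √((-0.5−-2)² + (3.5−-4)²) = 7.6485; v₂ = distance/dt₂ = 3.0594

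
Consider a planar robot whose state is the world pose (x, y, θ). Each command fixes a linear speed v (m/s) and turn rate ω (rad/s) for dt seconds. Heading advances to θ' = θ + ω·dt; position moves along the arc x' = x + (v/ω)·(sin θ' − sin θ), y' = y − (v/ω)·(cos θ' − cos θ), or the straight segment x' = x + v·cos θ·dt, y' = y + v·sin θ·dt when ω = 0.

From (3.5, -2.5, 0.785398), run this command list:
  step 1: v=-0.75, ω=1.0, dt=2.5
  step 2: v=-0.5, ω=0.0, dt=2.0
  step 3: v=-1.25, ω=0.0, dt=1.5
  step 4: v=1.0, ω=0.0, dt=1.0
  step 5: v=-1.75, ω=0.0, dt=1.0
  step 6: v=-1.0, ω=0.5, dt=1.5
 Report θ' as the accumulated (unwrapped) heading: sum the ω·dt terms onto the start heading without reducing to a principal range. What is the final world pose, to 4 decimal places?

(8.9977, -2.5266, 4.0354)

step 1: θ'=3.2854 (R=-0.7500) → pose (4.1378, -3.7726, 3.2854)
step 2: θ'=3.2854 (straight) → pose (5.1275, -3.6293, 3.2854)
step 3: θ'=3.2854 (straight) → pose (6.9831, -3.3606, 3.2854)
step 4: θ'=3.2854 (straight) → pose (5.9935, -3.5039, 3.2854)
step 5: θ'=3.2854 (straight) → pose (7.7254, -3.2531, 3.2854)
step 6: θ'=4.0354 (R=-2.0000) → pose (8.9977, -2.5266, 4.0354)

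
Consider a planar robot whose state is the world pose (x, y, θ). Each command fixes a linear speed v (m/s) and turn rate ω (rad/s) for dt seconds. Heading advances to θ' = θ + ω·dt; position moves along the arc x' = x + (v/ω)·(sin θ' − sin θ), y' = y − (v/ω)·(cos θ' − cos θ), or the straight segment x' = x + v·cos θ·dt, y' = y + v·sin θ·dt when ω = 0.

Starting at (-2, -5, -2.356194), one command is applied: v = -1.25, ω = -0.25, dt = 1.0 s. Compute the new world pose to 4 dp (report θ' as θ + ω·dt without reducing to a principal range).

θ' = -2.3562 + -0.25·1.0 = -2.6062
R = v/ω = -1.25/-0.25 = 5.0000
x' = -2 + 5.0000·(sin -2.6062 − sin -2.3562) = -1.0154
y' = -5 − 5.0000·(cos -2.6062 − cos -2.3562) = -4.2352

(-1.0154, -4.2352, -2.6062)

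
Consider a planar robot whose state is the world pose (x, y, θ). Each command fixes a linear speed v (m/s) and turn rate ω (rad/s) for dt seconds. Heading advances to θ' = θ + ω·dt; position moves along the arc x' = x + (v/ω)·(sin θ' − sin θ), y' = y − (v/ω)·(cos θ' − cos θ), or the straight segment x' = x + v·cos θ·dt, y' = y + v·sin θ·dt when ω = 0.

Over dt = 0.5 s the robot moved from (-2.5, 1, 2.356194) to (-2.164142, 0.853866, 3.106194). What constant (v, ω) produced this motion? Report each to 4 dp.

Δθ = 3.106194 − 2.356194 = 0.750000
ω = Δθ/dt = 0.750000/0.5 = 1.5000
R = Δx/(sin θ' − sin θ) = -0.5000
v = R·ω = -0.5000·1.5000 = -0.7500

v = -0.7500, ω = 1.5000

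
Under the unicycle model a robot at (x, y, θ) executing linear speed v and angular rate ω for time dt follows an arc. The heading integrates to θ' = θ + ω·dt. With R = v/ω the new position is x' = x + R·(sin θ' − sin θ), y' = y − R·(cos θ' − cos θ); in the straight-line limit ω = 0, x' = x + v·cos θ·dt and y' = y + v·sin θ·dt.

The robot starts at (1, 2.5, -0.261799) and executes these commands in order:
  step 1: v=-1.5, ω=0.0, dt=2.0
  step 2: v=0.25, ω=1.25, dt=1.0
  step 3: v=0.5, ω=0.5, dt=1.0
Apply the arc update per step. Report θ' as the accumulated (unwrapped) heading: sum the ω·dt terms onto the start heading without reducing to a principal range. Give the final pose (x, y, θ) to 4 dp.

step 1: θ'=-0.2618 (straight) → pose (-1.8978, 3.2765, -0.2618)
step 2: θ'=0.9882 (R=0.2000) → pose (-1.6790, 3.3596, 0.9882)
step 3: θ'=1.4882 (R=1.0000) → pose (-1.5175, 3.8273, 1.4882)

(-1.5175, 3.8273, 1.4882)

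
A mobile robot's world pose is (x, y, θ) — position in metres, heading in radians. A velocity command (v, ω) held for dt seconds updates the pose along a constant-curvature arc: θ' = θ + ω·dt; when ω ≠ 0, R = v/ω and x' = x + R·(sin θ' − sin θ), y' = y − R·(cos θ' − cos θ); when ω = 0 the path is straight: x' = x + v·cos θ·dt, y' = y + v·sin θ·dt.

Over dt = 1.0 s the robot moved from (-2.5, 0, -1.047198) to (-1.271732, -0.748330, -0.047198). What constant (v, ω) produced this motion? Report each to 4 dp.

Δθ = -0.047198 − -1.047198 = 1.000000
ω = Δθ/dt = 1.000000/1.0 = 1.0000
R = Δx/(sin θ' − sin θ) = 1.5000
v = R·ω = 1.5000·1.0000 = 1.5000

v = 1.5000, ω = 1.0000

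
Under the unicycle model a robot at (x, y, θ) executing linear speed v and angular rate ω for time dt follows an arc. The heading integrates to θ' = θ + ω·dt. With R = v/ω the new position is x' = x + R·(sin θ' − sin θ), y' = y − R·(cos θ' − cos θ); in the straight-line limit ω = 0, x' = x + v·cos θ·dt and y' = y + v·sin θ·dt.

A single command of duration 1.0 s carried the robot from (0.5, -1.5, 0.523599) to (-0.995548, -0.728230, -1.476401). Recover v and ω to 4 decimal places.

Δθ = -1.476401 − 0.523599 = -2.000000
ω = Δθ/dt = -2.000000/1.0 = -2.0000
R = Δx/(sin θ' − sin θ) = 1.0000
v = R·ω = 1.0000·-2.0000 = -2.0000

v = -2.0000, ω = -2.0000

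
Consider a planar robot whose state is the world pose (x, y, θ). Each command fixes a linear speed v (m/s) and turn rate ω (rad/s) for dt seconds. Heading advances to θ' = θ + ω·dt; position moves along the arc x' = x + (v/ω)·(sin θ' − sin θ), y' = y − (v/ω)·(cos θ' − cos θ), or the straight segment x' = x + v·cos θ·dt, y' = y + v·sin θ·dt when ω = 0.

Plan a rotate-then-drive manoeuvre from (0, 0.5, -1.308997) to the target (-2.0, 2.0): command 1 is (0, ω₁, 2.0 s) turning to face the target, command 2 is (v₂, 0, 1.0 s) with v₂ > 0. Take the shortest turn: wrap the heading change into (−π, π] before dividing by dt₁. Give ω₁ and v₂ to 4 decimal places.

ω₁ = -1.2380, v₂ = 2.5000

heading to target = atan2(2−0.5, -2−0) = 2.4981
Δθ = wrap(2.4981 − -1.3090) = -2.4761; ω₁ = Δθ/dt₁ = -1.2380
distance = √((-2−0)² + (2−0.5)²) = 2.5000; v₂ = distance/dt₂ = 2.5000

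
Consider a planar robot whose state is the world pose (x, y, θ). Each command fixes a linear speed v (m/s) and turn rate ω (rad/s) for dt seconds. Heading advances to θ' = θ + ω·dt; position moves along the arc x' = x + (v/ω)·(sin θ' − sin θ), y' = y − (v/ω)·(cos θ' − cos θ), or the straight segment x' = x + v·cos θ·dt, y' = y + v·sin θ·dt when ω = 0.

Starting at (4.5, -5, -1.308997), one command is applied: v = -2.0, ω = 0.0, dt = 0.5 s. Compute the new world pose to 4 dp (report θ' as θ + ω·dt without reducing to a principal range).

θ' = -1.3090 + 0.0·0.5 = -1.3090
ω = 0 → straight: x' = 4.5 + -2.0·cos(-1.3090)·0.5 = 4.2412
y' = -5 + -2.0·sin(-1.3090)·0.5 = -4.0341

(4.2412, -4.0341, -1.3090)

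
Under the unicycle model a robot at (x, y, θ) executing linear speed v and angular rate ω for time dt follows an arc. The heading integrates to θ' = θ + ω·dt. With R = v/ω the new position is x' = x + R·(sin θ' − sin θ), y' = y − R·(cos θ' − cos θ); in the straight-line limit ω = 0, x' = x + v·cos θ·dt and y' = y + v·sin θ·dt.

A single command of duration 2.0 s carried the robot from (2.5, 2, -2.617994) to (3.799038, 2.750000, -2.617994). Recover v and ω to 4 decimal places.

v = -0.7500, ω = 0.0000

Δθ = -2.617994 − -2.617994 = 0.000000
ω = Δθ/dt = 0.000000/2.0 = 0.0000
ω = 0 → v = (Δx·cos θ + Δy·sin θ)/dt = -0.7500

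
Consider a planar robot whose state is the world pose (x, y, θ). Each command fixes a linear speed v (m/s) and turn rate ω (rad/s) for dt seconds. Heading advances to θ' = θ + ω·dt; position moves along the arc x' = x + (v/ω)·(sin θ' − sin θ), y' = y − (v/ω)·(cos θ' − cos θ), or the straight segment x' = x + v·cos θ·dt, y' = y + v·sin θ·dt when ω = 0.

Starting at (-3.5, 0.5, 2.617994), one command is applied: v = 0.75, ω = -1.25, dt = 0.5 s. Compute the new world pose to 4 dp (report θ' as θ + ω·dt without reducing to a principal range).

θ' = 2.6180 + -1.25·0.5 = 1.9930
R = v/ω = 0.75/-1.25 = -0.6000
x' = -3.5 + -0.6000·(sin 1.9930 − sin 2.6180) = -3.7473
y' = 0.5 − -0.6000·(cos 1.9930 − cos 2.6180) = 0.7738

(-3.7473, 0.7738, 1.9930)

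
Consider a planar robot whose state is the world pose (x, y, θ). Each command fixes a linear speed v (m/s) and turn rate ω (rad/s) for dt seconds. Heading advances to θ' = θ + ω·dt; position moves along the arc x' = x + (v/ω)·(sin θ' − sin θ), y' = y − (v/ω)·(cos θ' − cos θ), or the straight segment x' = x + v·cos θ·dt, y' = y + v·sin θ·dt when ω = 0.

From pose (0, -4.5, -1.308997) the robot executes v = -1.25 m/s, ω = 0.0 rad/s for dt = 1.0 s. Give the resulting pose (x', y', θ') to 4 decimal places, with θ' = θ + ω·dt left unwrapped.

(-0.3235, -3.2926, -1.3090)

θ' = -1.3090 + 0.0·1.0 = -1.3090
ω = 0 → straight: x' = 0 + -1.25·cos(-1.3090)·1.0 = -0.3235
y' = -4.5 + -1.25·sin(-1.3090)·1.0 = -3.2926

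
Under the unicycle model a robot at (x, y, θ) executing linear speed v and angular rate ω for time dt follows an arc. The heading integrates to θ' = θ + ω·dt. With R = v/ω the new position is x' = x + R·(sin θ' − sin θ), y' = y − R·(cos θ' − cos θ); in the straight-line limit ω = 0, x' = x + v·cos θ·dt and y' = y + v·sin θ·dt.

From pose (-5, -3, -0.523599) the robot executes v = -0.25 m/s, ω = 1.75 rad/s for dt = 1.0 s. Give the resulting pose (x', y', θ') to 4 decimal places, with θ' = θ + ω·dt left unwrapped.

(-5.2059, -3.0755, 1.2264)

θ' = -0.5236 + 1.75·1.0 = 1.2264
R = v/ω = -0.25/1.75 = -0.1429
x' = -5 + -0.1429·(sin 1.2264 − sin -0.5236) = -5.2059
y' = -3 − -0.1429·(cos 1.2264 − cos -0.5236) = -3.0755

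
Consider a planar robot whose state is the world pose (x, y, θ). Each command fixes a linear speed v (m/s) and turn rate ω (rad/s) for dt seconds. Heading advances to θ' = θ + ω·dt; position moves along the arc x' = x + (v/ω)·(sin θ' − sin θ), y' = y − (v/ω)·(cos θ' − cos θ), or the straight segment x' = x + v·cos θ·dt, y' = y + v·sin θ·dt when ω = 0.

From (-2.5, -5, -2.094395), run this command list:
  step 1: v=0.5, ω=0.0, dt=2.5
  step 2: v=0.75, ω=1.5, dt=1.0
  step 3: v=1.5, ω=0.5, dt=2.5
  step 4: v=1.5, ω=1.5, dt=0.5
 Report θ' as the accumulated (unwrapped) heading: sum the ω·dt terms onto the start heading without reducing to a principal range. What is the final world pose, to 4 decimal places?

(0.9137, -6.0111, 1.4056)

step 1: θ'=-2.0944 (straight) → pose (-3.1250, -6.0825, -2.0944)
step 2: θ'=-0.5944 (R=0.5000) → pose (-2.9720, -6.7468, -0.5944)
step 3: θ'=0.6556 (R=3.0000) → pose (0.5369, -6.6394, 0.6556)
step 4: θ'=1.4056 (R=1.0000) → pose (0.9137, -6.0111, 1.4056)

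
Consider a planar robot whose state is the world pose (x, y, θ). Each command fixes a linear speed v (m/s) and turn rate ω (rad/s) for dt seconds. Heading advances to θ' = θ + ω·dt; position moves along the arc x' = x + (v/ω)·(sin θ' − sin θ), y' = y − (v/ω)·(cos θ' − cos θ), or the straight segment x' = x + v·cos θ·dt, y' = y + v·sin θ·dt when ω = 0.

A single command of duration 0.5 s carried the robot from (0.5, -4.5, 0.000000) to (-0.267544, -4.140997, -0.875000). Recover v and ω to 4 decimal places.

Δθ = -0.875000 − 0.000000 = -0.875000
ω = Δθ/dt = -0.875000/0.5 = -1.7500
R = Δx/(sin θ' − sin θ) = 1.0000
v = R·ω = 1.0000·-1.7500 = -1.7500

v = -1.7500, ω = -1.7500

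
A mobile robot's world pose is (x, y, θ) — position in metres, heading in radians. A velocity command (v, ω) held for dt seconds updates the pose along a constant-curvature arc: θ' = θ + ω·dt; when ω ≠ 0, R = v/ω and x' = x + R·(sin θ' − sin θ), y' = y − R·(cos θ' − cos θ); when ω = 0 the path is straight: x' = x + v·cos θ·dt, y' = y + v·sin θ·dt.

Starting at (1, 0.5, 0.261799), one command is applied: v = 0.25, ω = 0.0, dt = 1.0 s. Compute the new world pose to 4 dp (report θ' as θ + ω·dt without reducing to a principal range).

(1.2415, 0.5647, 0.2618)

θ' = 0.2618 + 0.0·1.0 = 0.2618
ω = 0 → straight: x' = 1 + 0.25·cos(0.2618)·1.0 = 1.2415
y' = 0.5 + 0.25·sin(0.2618)·1.0 = 0.5647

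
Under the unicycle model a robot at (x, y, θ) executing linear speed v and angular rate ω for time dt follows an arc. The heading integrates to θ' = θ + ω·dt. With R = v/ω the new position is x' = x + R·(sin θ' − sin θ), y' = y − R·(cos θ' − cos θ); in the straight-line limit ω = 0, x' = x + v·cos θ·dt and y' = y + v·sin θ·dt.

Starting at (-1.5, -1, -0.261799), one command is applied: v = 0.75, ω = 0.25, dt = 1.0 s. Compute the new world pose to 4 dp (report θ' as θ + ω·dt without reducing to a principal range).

θ' = -0.2618 + 0.25·1.0 = -0.0118
R = v/ω = 0.75/0.25 = 3.0000
x' = -1.5 + 3.0000·(sin -0.0118 − sin -0.2618) = -0.7589
y' = -1 − 3.0000·(cos -0.0118 − cos -0.2618) = -1.1020

(-0.7589, -1.1020, -0.0118)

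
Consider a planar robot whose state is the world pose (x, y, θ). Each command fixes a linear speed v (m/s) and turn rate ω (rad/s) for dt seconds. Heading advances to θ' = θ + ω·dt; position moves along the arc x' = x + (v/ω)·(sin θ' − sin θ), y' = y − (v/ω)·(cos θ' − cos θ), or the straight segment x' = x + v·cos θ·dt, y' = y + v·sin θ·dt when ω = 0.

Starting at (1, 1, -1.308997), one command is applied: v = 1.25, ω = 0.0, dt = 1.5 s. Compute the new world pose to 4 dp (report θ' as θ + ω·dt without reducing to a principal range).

θ' = -1.3090 + 0.0·1.5 = -1.3090
ω = 0 → straight: x' = 1 + 1.25·cos(-1.3090)·1.5 = 1.4853
y' = 1 + 1.25·sin(-1.3090)·1.5 = -0.8111

(1.4853, -0.8111, -1.3090)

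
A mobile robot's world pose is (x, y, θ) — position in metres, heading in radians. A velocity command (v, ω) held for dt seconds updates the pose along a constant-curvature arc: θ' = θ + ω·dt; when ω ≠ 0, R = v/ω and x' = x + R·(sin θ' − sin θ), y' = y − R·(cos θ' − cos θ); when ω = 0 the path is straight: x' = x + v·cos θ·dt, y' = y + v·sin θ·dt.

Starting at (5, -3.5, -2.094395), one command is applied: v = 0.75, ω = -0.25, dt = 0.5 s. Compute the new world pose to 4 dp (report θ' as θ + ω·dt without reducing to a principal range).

(4.7927, -3.8122, -2.2194)

θ' = -2.0944 + -0.25·0.5 = -2.2194
R = v/ω = 0.75/-0.25 = -3.0000
x' = 5 + -3.0000·(sin -2.2194 − sin -2.0944) = 4.7927
y' = -3.5 − -3.0000·(cos -2.2194 − cos -2.0944) = -3.8122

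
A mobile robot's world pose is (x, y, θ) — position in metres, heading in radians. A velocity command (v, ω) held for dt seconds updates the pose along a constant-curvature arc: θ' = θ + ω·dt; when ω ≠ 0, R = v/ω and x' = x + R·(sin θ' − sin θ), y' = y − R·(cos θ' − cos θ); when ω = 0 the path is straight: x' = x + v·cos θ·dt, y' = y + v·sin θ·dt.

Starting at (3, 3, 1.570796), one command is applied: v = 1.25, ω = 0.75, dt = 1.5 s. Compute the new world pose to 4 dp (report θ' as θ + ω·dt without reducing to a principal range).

(2.0520, 4.5038, 2.6958)

θ' = 1.5708 + 0.75·1.5 = 2.6958
R = v/ω = 1.25/0.75 = 1.6667
x' = 3 + 1.6667·(sin 2.6958 − sin 1.5708) = 2.0520
y' = 3 − 1.6667·(cos 2.6958 − cos 1.5708) = 4.5038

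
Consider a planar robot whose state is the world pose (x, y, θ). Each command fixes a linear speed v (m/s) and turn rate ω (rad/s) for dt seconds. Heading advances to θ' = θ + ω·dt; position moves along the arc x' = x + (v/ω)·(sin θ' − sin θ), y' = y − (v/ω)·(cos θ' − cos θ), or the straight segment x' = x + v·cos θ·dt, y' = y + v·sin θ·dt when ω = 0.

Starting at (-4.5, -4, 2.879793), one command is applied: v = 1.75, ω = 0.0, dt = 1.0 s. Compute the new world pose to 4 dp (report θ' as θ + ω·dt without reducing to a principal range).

θ' = 2.8798 + 0.0·1.0 = 2.8798
ω = 0 → straight: x' = -4.5 + 1.75·cos(2.8798)·1.0 = -6.1904
y' = -4 + 1.75·sin(2.8798)·1.0 = -3.5471

(-6.1904, -3.5471, 2.8798)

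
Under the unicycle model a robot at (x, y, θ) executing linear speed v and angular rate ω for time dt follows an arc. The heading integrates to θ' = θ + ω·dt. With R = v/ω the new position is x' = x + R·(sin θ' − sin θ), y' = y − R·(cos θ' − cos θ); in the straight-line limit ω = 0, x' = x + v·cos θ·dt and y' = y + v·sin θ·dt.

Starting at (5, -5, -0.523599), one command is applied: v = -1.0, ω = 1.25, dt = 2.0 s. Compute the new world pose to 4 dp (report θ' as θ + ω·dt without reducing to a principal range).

θ' = -0.5236 + 1.25·2.0 = 1.9764
R = v/ω = -1.0/1.25 = -0.8000
x' = 5 + -0.8000·(sin 1.9764 − sin -0.5236) = 3.8649
y' = -5 − -0.8000·(cos 1.9764 − cos -0.5236) = -6.0085

(3.8649, -6.0085, 1.9764)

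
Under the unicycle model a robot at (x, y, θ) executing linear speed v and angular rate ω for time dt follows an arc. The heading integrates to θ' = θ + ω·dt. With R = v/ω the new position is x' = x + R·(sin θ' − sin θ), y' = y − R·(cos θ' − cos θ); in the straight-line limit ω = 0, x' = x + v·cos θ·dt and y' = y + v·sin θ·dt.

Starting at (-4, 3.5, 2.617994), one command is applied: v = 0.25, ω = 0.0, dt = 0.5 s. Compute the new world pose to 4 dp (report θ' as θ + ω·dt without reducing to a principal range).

(-4.1083, 3.5625, 2.6180)

θ' = 2.6180 + 0.0·0.5 = 2.6180
ω = 0 → straight: x' = -4 + 0.25·cos(2.6180)·0.5 = -4.1083
y' = 3.5 + 0.25·sin(2.6180)·0.5 = 3.5625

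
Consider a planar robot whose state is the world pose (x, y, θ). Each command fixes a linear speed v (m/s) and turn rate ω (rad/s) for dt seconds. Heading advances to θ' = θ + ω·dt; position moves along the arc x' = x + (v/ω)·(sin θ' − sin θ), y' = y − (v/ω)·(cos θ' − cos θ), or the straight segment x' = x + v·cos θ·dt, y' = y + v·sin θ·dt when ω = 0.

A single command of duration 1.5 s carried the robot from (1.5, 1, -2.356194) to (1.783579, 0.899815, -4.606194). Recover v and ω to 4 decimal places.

Δθ = -4.606194 − -2.356194 = -2.250000
ω = Δθ/dt = -2.250000/1.5 = -1.5000
R = Δx/(sin θ' − sin θ) = 0.1667
v = R·ω = 0.1667·-1.5000 = -0.2500

v = -0.2500, ω = -1.5000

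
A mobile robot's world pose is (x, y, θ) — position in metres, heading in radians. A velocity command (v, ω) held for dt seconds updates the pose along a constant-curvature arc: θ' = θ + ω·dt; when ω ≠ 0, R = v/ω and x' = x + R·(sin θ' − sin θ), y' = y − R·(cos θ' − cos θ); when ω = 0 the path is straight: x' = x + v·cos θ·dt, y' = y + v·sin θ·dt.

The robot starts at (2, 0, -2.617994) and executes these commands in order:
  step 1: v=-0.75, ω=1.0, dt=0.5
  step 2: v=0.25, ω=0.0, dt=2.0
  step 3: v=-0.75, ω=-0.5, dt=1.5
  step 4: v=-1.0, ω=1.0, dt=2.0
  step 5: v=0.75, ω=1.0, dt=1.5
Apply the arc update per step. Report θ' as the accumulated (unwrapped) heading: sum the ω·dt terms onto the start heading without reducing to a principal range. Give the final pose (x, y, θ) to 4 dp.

(4.3892, 1.9849, 0.6320)

step 1: θ'=-2.1180 (R=-0.7500) → pose (2.2655, 0.2593, -2.1180)
step 2: θ'=-2.1180 (straight) → pose (2.0053, -0.1677, -2.1180)
step 3: θ'=-2.8680 (R=1.5000) → pose (2.8810, 0.4961, -2.8680)
step 4: θ'=-0.8680 (R=-1.0000) → pose (3.3739, 2.1052, -0.8680)
step 5: θ'=0.6320 (R=0.7500) → pose (4.3892, 1.9849, 0.6320)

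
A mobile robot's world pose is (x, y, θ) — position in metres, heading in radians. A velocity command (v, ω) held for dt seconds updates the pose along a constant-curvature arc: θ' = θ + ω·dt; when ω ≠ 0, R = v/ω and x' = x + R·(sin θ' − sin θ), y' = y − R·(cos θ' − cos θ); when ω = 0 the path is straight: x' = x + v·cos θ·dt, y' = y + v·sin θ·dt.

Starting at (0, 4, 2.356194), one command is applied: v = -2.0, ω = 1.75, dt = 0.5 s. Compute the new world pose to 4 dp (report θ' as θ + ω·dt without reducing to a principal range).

(0.9104, 3.6698, 3.2312)

θ' = 2.3562 + 1.75·0.5 = 3.2312
R = v/ω = -2.0/1.75 = -1.1429
x' = 0 + -1.1429·(sin 3.2312 − sin 2.3562) = 0.9104
y' = 4 − -1.1429·(cos 3.2312 − cos 2.3562) = 3.6698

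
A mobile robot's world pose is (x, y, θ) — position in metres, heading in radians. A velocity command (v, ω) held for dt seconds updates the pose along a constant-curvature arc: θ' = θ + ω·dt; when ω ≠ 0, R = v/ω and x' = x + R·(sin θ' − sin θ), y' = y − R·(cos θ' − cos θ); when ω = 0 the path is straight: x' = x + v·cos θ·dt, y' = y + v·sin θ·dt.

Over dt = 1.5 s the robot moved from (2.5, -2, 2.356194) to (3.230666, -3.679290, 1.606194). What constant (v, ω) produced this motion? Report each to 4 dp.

Δθ = 1.606194 − 2.356194 = -0.750000
ω = Δθ/dt = -0.750000/1.5 = -0.5000
R = −Δy/(cos θ' − cos θ) = 2.5000
v = R·ω = 2.5000·-0.5000 = -1.2500

v = -1.2500, ω = -0.5000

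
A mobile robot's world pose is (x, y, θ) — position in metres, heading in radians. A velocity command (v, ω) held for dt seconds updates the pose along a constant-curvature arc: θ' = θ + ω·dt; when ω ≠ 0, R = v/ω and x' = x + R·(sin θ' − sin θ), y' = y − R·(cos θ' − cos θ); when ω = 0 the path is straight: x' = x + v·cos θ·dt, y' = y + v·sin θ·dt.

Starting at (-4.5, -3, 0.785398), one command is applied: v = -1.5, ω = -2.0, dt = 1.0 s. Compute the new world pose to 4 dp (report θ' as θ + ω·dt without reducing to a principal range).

θ' = 0.7854 + -2.0·1.0 = -1.2146
R = v/ω = -1.5/-2.0 = 0.7500
x' = -4.5 + 0.7500·(sin -1.2146 − sin 0.7854) = -5.7333
y' = -3 − 0.7500·(cos -1.2146 − cos 0.7854) = -2.7312

(-5.7333, -2.7312, -1.2146)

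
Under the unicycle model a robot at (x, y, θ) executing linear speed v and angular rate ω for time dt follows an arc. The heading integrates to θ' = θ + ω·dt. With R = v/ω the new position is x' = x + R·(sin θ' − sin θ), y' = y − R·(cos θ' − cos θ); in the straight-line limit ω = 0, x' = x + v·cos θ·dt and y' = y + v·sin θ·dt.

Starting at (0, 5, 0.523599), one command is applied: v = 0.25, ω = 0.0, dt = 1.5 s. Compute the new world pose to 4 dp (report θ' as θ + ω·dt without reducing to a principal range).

(0.3248, 5.1875, 0.5236)

θ' = 0.5236 + 0.0·1.5 = 0.5236
ω = 0 → straight: x' = 0 + 0.25·cos(0.5236)·1.5 = 0.3248
y' = 5 + 0.25·sin(0.5236)·1.5 = 5.1875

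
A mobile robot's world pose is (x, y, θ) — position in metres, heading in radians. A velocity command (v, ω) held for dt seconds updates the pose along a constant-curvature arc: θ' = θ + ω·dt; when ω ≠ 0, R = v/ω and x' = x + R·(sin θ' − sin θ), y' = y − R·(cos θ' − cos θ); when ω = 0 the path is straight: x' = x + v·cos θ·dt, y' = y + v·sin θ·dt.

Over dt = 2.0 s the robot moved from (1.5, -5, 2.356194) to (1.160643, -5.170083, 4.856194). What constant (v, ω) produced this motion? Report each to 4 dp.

Δθ = 4.856194 − 2.356194 = 2.500000
ω = Δθ/dt = 2.500000/2.0 = 1.2500
R = Δx/(sin θ' − sin θ) = 0.2000
v = R·ω = 0.2000·1.2500 = 0.2500

v = 0.2500, ω = 1.2500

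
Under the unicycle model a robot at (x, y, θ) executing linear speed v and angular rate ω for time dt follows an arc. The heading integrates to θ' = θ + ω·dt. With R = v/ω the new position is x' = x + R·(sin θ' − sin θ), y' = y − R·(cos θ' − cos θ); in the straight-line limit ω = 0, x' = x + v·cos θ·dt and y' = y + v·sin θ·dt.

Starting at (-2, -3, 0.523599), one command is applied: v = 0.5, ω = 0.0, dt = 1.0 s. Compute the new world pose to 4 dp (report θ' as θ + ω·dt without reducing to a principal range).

(-1.5670, -2.7500, 0.5236)

θ' = 0.5236 + 0.0·1.0 = 0.5236
ω = 0 → straight: x' = -2 + 0.5·cos(0.5236)·1.0 = -1.5670
y' = -3 + 0.5·sin(0.5236)·1.0 = -2.7500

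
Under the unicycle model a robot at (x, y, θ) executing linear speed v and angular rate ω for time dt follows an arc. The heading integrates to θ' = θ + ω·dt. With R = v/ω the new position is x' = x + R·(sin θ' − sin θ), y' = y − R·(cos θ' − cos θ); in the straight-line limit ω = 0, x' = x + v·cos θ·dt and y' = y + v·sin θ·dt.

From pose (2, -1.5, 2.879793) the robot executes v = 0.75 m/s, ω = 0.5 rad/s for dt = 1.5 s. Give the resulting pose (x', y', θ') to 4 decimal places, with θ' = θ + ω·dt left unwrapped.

θ' = 2.8798 + 0.5·1.5 = 3.6298
R = v/ω = 0.75/0.5 = 1.5000
x' = 2 + 1.5000·(sin 3.6298 − sin 2.8798) = 0.9082
y' = -1.5 − 1.5000·(cos 3.6298 − cos 2.8798) = -1.6241

(0.9082, -1.6241, 3.6298)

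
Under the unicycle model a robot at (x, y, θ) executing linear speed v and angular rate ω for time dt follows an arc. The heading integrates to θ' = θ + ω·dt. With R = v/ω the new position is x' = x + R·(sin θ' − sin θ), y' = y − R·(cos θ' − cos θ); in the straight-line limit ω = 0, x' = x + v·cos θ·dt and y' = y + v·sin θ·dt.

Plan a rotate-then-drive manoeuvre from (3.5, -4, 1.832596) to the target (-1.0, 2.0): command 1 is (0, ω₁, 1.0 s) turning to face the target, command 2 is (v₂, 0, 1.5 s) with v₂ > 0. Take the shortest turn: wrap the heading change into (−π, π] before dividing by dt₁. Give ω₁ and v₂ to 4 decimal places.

ω₁ = 0.3817, v₂ = 5.0000

heading to target = atan2(2−-4, -1−3.5) = 2.2143
Δθ = wrap(2.2143 − 1.8326) = 0.3817; ω₁ = Δθ/dt₁ = 0.3817
distance = √((-1−3.5)² + (2−-4)²) = 7.5000; v₂ = distance/dt₂ = 5.0000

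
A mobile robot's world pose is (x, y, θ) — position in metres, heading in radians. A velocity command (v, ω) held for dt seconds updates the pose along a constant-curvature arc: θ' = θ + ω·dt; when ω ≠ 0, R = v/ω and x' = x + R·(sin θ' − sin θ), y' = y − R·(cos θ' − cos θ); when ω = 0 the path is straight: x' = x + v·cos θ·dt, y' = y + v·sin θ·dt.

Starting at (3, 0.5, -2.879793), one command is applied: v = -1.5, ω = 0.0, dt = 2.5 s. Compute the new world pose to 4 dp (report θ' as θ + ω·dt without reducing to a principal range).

(6.6222, 1.4706, -2.8798)

θ' = -2.8798 + 0.0·2.5 = -2.8798
ω = 0 → straight: x' = 3 + -1.5·cos(-2.8798)·2.5 = 6.6222
y' = 0.5 + -1.5·sin(-2.8798)·2.5 = 1.4706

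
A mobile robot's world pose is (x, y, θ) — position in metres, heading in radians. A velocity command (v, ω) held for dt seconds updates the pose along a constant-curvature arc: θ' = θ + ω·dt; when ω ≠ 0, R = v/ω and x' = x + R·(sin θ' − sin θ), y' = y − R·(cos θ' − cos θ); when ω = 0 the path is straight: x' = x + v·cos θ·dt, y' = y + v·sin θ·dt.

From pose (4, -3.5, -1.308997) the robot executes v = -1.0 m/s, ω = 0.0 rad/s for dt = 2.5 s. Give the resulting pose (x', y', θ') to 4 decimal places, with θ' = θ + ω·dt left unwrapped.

θ' = -1.3090 + 0.0·2.5 = -1.3090
ω = 0 → straight: x' = 4 + -1.0·cos(-1.3090)·2.5 = 3.3530
y' = -3.5 + -1.0·sin(-1.3090)·2.5 = -1.0852

(3.3530, -1.0852, -1.3090)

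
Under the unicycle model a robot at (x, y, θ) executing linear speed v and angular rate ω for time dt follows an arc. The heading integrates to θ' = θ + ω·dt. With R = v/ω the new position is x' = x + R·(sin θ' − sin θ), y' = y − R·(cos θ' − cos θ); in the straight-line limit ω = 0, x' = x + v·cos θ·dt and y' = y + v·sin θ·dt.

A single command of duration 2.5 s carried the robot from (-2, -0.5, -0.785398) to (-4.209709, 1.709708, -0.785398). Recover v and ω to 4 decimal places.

v = -1.2500, ω = 0.0000

Δθ = -0.785398 − -0.785398 = 0.000000
ω = Δθ/dt = 0.000000/2.5 = 0.0000
ω = 0 → v = (Δx·cos θ + Δy·sin θ)/dt = -1.2500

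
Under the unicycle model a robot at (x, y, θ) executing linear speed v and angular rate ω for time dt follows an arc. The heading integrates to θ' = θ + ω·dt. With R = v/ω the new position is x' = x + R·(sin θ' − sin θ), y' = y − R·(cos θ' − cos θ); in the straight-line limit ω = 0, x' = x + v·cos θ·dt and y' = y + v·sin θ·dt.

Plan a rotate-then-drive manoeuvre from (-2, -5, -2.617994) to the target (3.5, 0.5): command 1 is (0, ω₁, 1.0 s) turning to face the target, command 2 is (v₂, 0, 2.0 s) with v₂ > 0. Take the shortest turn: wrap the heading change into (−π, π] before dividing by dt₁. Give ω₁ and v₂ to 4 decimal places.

ω₁ = -2.8798, v₂ = 3.8891

heading to target = atan2(0.5−-5, 3.5−-2) = 0.7854
Δθ = wrap(0.7854 − -2.6180) = -2.8798; ω₁ = Δθ/dt₁ = -2.8798
distance = √((3.5−-2)² + (0.5−-5)²) = 7.7782; v₂ = distance/dt₂ = 3.8891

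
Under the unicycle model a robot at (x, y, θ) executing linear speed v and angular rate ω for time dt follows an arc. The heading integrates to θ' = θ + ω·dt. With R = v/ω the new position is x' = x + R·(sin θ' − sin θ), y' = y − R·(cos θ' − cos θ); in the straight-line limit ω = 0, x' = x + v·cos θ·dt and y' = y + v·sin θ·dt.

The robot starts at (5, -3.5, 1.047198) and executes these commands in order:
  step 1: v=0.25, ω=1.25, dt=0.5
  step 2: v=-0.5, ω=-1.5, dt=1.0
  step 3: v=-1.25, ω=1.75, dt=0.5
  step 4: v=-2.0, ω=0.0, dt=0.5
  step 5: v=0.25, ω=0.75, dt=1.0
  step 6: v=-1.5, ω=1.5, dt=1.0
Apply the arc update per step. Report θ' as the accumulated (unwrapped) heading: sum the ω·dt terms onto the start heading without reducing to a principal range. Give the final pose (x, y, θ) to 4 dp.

step 1: θ'=1.6722 (R=0.2000) → pose (5.0258, -3.3798, 1.6722)
step 2: θ'=0.1722 (R=0.3333) → pose (4.7513, -3.7419, 0.1722)
step 3: θ'=1.0472 (R=-0.7143) → pose (4.2551, -4.0885, 1.0472)
step 4: θ'=1.0472 (straight) → pose (3.7551, -4.9545, 1.0472)
step 5: θ'=1.7972 (R=0.3333) → pose (3.7912, -4.7130, 1.7972)
step 6: θ'=3.2972 (R=-1.0000) → pose (4.9207, -5.4765, 3.2972)

(4.9207, -5.4765, 3.2972)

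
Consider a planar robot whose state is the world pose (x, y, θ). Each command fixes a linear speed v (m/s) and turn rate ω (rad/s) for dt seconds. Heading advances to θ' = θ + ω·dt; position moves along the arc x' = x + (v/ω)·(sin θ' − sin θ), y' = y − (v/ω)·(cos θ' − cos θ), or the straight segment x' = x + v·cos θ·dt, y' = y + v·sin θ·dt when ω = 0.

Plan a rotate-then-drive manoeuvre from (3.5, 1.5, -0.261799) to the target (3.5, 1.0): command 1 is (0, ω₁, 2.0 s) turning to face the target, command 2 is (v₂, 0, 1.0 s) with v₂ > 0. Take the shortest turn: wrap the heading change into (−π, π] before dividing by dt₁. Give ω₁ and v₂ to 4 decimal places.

ω₁ = -0.6545, v₂ = 0.5000

heading to target = atan2(1−1.5, 3.5−3.5) = -1.5708
Δθ = wrap(-1.5708 − -0.2618) = -1.3090; ω₁ = Δθ/dt₁ = -0.6545
distance = √((3.5−3.5)² + (1−1.5)²) = 0.5000; v₂ = distance/dt₂ = 0.5000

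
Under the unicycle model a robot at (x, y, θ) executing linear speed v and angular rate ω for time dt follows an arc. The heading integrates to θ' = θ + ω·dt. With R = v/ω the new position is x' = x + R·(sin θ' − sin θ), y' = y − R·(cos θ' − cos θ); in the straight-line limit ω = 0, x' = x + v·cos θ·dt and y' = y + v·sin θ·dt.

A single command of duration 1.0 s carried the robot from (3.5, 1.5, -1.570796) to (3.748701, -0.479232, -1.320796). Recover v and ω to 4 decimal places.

v = 2.0000, ω = 0.2500

Δθ = -1.320796 − -1.570796 = 0.250000
ω = Δθ/dt = 0.250000/1.0 = 0.2500
R = −Δy/(cos θ' − cos θ) = 8.0000
v = R·ω = 8.0000·0.2500 = 2.0000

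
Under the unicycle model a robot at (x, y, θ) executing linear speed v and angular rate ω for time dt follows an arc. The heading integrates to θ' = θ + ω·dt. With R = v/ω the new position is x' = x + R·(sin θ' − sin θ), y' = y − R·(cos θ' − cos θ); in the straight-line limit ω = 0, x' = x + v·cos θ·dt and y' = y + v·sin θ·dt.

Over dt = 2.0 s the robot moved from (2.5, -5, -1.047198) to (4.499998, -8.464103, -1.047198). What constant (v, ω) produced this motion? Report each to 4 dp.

v = 2.0000, ω = 0.0000

Δθ = -1.047198 − -1.047198 = 0.000000
ω = Δθ/dt = 0.000000/2.0 = 0.0000
ω = 0 → v = (Δx·cos θ + Δy·sin θ)/dt = 2.0000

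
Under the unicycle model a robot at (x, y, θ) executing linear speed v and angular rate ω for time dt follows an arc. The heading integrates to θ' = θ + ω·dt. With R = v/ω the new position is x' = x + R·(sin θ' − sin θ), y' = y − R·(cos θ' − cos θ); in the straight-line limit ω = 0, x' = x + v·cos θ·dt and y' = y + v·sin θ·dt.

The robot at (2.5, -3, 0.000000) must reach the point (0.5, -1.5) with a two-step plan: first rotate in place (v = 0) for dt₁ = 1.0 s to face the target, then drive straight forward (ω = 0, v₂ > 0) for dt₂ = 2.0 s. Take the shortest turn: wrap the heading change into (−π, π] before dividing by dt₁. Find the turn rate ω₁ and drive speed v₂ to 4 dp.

ω₁ = 2.4981, v₂ = 1.2500

heading to target = atan2(-1.5−-3, 0.5−2.5) = 2.4981
Δθ = wrap(2.4981 − 0.0000) = 2.4981; ω₁ = Δθ/dt₁ = 2.4981
distance = √((0.5−2.5)² + (-1.5−-3)²) = 2.5000; v₂ = distance/dt₂ = 1.2500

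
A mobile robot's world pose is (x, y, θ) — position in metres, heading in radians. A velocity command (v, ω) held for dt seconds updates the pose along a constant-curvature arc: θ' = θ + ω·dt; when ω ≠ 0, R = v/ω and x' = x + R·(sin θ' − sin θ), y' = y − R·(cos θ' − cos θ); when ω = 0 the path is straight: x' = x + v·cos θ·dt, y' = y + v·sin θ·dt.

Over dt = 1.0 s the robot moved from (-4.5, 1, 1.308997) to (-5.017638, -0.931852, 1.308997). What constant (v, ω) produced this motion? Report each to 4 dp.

Δθ = 1.308997 − 1.308997 = 0.000000
ω = Δθ/dt = 0.000000/1.0 = 0.0000
ω = 0 → v = (Δx·cos θ + Δy·sin θ)/dt = -2.0000

v = -2.0000, ω = 0.0000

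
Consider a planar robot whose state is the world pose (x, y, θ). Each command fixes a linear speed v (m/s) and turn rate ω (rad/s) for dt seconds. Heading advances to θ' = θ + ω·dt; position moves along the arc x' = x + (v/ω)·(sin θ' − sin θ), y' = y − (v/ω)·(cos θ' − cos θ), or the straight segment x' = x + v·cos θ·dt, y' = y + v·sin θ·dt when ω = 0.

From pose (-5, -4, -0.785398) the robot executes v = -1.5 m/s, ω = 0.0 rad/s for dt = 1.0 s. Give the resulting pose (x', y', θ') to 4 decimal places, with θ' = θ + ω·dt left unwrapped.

θ' = -0.7854 + 0.0·1.0 = -0.7854
ω = 0 → straight: x' = -5 + -1.5·cos(-0.7854)·1.0 = -6.0607
y' = -4 + -1.5·sin(-0.7854)·1.0 = -2.9393

(-6.0607, -2.9393, -0.7854)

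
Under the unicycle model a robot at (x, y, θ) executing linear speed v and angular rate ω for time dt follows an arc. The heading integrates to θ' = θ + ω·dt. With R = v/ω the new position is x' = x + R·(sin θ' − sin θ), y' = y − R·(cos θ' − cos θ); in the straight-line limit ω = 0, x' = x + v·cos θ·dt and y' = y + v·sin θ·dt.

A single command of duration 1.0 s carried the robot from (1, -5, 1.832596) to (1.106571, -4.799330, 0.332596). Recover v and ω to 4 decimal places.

Δθ = 0.332596 − 1.832596 = -1.500000
ω = Δθ/dt = -1.500000/1.0 = -1.5000
R = −Δy/(cos θ' − cos θ) = -0.1667
v = R·ω = -0.1667·-1.5000 = 0.2500

v = 0.2500, ω = -1.5000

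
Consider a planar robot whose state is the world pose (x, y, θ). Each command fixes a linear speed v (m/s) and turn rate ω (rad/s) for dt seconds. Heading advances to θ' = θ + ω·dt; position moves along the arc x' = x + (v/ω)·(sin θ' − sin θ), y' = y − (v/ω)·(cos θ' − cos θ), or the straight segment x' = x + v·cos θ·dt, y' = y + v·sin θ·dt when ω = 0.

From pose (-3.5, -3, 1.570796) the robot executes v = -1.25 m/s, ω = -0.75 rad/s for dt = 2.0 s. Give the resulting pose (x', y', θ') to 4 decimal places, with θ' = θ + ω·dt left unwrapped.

θ' = 1.5708 + -0.75·2.0 = 0.0708
R = v/ω = -1.25/-0.75 = 1.6667
x' = -3.5 + 1.6667·(sin 0.0708 − sin 1.5708) = -5.0488
y' = -3 − 1.6667·(cos 0.0708 − cos 1.5708) = -4.6625

(-5.0488, -4.6625, 0.0708)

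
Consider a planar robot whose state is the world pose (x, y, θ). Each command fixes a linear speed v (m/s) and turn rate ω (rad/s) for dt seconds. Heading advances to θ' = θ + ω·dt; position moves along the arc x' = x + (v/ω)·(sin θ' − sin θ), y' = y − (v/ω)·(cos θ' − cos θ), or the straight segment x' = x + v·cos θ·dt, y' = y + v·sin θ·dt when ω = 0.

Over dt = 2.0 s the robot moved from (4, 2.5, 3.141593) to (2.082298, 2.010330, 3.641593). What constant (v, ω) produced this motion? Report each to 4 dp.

Δθ = 3.641593 − 3.141593 = 0.500000
ω = Δθ/dt = 0.500000/2.0 = 0.2500
R = Δx/(sin θ' − sin θ) = 4.0000
v = R·ω = 4.0000·0.2500 = 1.0000

v = 1.0000, ω = 0.2500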